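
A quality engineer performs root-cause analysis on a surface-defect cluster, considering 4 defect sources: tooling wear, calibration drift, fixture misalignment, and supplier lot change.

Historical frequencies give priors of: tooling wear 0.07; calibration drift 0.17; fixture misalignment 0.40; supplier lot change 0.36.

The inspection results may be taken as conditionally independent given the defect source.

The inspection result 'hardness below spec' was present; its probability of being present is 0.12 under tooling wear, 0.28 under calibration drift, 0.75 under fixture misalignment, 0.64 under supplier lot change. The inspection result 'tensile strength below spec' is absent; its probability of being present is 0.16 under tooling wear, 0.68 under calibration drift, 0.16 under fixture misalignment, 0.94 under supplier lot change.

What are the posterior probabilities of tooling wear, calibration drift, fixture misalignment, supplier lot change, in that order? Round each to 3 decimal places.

0.024, 0.053, 0.875, 0.048

For each hypothesis, the unnormalized posterior weight is prior × product of the inspection result likelihoods (using 1 − P(present | H) for each absent inspection result):
  tooling wear: 0.07 × 0.12 × (1 − 0.16) = 0.007056
  calibration drift: 0.17 × 0.28 × (1 − 0.68) = 0.015232
  fixture misalignment: 0.40 × 0.75 × (1 − 0.16) = 0.252
  supplier lot change: 0.36 × 0.64 × (1 − 0.94) = 0.013824
Marginal likelihood of the evidence = 0.28811.
P(tooling wear | evidence) = 0.007056 / 0.28811 ≈ 0.024
P(calibration drift | evidence) = 0.015232 / 0.28811 ≈ 0.053
P(fixture misalignment | evidence) = 0.252 / 0.28811 ≈ 0.875
P(supplier lot change | evidence) = 0.013824 / 0.28811 ≈ 0.048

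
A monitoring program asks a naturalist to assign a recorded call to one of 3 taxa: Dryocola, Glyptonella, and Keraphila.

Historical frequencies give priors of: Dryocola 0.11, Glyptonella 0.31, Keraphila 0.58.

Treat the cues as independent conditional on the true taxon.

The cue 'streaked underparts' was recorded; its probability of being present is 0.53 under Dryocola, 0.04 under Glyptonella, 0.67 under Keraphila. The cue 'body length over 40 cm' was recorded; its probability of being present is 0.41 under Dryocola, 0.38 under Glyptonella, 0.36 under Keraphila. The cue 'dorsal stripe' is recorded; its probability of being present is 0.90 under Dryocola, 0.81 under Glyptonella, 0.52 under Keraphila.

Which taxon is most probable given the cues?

Keraphila

For each hypothesis, the unnormalized posterior weight is prior × product of the cue likelihoods:
  Dryocola: 0.11 × 0.53 × 0.41 × 0.90 = 0.021513
  Glyptonella: 0.31 × 0.04 × 0.38 × 0.81 = 0.0038167
  Keraphila: 0.58 × 0.67 × 0.36 × 0.52 = 0.072746
Marginal likelihood of the evidence = 0.098075.
P(Dryocola | evidence) ≈ 0.021513 / 0.098075 ≈ 0.219
P(Glyptonella | evidence) ≈ 0.0038167 / 0.098075 ≈ 0.039
P(Keraphila | evidence) ≈ 0.072746 / 0.098075 ≈ 0.742
The largest is 0.742, so Keraphila is most probable.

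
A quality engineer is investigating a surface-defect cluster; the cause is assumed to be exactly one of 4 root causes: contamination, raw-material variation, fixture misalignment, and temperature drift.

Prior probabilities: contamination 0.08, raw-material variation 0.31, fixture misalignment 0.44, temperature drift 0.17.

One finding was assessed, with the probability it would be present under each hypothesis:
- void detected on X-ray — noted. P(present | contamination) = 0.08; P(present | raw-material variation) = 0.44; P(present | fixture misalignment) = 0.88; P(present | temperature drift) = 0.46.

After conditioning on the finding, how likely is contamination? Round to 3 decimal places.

Multiply each prior by the likelihood of the finding:
  contamination: 0.08 × 0.08 = 0.0064
  raw-material variation: 0.31 × 0.44 = 0.1364
  fixture misalignment: 0.44 × 0.88 = 0.3872
  temperature drift: 0.17 × 0.46 = 0.0782
The unnormalized weights sum to 0.6082.
P(contamination | evidence) = 0.0064 / 0.6082 ≈ 0.011.

0.011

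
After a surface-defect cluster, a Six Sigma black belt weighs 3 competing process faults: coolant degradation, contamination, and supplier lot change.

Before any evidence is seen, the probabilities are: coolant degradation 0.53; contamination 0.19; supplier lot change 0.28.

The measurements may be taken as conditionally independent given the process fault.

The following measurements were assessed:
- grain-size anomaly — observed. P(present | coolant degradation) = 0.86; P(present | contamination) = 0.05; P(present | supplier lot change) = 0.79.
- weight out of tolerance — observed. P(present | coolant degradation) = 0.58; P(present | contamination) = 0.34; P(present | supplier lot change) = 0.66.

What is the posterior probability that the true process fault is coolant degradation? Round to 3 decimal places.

Multiply each prior by the joint likelihood of the measurement pattern:
  coolant degradation: 0.53 × 0.86 × 0.58 = 0.26436
  contamination: 0.19 × 0.05 × 0.34 = 0.00323
  supplier lot change: 0.28 × 0.79 × 0.66 = 0.14599
The unnormalized weights sum to 0.41359.
P(coolant degradation | evidence) = 0.26436 / 0.41359 ≈ 0.639.

0.639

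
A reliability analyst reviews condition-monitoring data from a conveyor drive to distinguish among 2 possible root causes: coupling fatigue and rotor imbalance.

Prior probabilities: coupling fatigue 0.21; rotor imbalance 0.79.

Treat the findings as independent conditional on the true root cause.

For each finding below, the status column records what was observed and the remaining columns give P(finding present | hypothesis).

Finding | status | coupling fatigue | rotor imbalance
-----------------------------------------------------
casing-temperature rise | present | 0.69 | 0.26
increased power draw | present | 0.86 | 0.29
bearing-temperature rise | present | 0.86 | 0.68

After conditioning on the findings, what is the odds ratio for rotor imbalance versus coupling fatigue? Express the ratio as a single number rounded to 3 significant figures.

0.378

The normalizing constant cancels in an odds ratio, so compute prior × likelihood for the two hypotheses only:
  rotor imbalance: 0.79 × 0.26 × 0.29 × 0.68 = 0.040505
  coupling fatigue: 0.21 × 0.69 × 0.86 × 0.86 = 0.10717
Posterior odds = 0.040505 / 0.10717 ≈ 0.378.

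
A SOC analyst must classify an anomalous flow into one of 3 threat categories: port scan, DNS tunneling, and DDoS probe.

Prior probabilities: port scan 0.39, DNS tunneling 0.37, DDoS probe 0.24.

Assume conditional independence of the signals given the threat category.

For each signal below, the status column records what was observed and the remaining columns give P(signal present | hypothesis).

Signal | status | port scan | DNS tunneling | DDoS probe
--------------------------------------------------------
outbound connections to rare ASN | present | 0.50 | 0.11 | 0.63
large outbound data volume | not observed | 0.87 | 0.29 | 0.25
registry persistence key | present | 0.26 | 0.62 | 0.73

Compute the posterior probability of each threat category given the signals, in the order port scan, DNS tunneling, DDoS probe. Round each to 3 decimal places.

Multiply each prior by the joint likelihood of the signal pattern (using 1 − P(present | H) for each absent signal):
  port scan: 0.39 × 0.50 × (1 − 0.87) × 0.26 = 0.006591
  DNS tunneling: 0.37 × 0.11 × (1 − 0.29) × 0.62 = 0.017916
  DDoS probe: 0.24 × 0.63 × (1 − 0.25) × 0.73 = 0.082782
The unnormalized weights sum to 0.10729.
P(port scan | evidence) = 0.006591 / 0.10729 ≈ 0.061
P(DNS tunneling | evidence) = 0.017916 / 0.10729 ≈ 0.167
P(DDoS probe | evidence) = 0.082782 / 0.10729 ≈ 0.772

0.061, 0.167, 0.772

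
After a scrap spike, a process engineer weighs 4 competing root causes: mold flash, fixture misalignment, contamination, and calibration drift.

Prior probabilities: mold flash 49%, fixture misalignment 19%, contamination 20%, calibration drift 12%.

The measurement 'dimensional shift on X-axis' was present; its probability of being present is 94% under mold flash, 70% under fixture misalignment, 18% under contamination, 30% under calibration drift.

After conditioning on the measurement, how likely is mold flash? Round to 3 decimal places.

By Bayes' rule, the unnormalized weight for each hypothesis is prior × likelihood:
  mold flash: 0.49 × 0.94 = 0.4606
  fixture misalignment: 0.19 × 0.70 = 0.133
  contamination: 0.20 × 0.18 = 0.036
  calibration drift: 0.12 × 0.30 = 0.036
The unnormalized weights sum to 0.6656.
P(mold flash | evidence) = 0.4606 / 0.6656 ≈ 0.692.

0.692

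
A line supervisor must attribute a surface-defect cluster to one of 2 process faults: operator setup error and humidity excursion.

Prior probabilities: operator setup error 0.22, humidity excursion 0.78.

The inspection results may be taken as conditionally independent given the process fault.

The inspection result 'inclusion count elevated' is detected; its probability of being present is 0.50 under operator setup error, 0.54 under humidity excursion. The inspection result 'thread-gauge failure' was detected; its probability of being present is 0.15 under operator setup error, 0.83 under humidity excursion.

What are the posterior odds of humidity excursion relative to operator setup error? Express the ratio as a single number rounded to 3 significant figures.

21.2

The normalizing constant cancels in an odds ratio, so compute prior × likelihood for the two hypotheses only:
  humidity excursion: 0.78 × 0.54 × 0.83 = 0.3496
  operator setup error: 0.22 × 0.50 × 0.15 = 0.0165
Odds(humidity excursion : operator setup error) = 0.3496 / 0.0165 ≈ 21.2.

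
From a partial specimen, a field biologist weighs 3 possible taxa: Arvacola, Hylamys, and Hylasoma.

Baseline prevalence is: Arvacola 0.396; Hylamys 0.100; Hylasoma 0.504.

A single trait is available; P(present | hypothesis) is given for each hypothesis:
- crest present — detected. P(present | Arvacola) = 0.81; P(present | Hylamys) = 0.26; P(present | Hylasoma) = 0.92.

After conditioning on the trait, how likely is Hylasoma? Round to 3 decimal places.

0.572

Multiply each prior by the likelihood of the trait:
  Arvacola: 0.396 × 0.81 = 0.32076
  Hylamys: 0.100 × 0.26 = 0.026
  Hylasoma: 0.504 × 0.92 = 0.46368
The unnormalized weights sum to 0.81044.
P(Hylasoma | evidence) = 0.46368 / 0.81044 ≈ 0.572.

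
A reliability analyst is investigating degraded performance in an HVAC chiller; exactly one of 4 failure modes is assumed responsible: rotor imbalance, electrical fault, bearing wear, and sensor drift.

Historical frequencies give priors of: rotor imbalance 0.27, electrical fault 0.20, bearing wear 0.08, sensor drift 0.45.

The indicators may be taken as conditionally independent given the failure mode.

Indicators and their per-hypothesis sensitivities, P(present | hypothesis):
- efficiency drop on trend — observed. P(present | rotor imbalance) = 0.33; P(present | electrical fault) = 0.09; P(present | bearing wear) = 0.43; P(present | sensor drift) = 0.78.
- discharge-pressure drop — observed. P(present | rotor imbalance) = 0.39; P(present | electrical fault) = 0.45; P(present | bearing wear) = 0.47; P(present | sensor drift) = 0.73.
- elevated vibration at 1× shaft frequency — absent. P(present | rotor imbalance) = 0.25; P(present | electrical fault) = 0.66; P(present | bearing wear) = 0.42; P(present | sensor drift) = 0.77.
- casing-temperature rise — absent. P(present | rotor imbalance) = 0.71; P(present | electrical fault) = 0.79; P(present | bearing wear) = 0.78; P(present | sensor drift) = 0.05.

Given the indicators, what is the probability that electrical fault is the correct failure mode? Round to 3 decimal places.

For each hypothesis, the unnormalized posterior weight is prior × product of the indicator likelihoods (using 1 − P(present | H) for each absent indicator):
  rotor imbalance: 0.27 × 0.33 × 0.39 × (1 − 0.25) × (1 − 0.71) = 0.0075579
  electrical fault: 0.20 × 0.09 × 0.45 × (1 − 0.66) × (1 − 0.79) = 0.00057834
  bearing wear: 0.08 × 0.43 × 0.47 × (1 − 0.42) × (1 − 0.78) = 0.002063
  sensor drift: 0.45 × 0.78 × 0.73 × (1 − 0.77) × (1 − 0.05) = 0.055986
Normalizing constant Z = 0.0075579 + 0.00057834 + 0.002063 + 0.055986 = 0.066186.
P(electrical fault | evidence) = 0.00057834 / 0.066186 ≈ 0.009.

0.009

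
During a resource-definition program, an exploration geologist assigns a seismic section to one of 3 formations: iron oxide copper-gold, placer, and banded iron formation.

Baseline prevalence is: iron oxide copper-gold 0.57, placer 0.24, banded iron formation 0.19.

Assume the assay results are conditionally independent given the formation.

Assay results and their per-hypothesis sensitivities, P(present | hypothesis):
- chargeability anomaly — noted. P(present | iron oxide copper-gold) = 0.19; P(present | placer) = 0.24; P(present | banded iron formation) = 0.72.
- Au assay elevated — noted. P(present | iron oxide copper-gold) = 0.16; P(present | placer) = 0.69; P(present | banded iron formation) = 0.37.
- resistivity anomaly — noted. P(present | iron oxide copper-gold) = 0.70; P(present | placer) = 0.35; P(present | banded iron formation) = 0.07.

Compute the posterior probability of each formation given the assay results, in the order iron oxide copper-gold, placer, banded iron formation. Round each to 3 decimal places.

0.410, 0.470, 0.120

For each hypothesis, the unnormalized posterior weight is prior × product of the assay result likelihoods:
  iron oxide copper-gold: 0.57 × 0.19 × 0.16 × 0.70 = 0.01213
  placer: 0.24 × 0.24 × 0.69 × 0.35 = 0.01391
  banded iron formation: 0.19 × 0.72 × 0.37 × 0.07 = 0.0035431
Marginal likelihood of the evidence = 0.029583.
P(iron oxide copper-gold | evidence) = 0.01213 / 0.029583 ≈ 0.410
P(placer | evidence) = 0.01391 / 0.029583 ≈ 0.470
P(banded iron formation | evidence) = 0.0035431 / 0.029583 ≈ 0.120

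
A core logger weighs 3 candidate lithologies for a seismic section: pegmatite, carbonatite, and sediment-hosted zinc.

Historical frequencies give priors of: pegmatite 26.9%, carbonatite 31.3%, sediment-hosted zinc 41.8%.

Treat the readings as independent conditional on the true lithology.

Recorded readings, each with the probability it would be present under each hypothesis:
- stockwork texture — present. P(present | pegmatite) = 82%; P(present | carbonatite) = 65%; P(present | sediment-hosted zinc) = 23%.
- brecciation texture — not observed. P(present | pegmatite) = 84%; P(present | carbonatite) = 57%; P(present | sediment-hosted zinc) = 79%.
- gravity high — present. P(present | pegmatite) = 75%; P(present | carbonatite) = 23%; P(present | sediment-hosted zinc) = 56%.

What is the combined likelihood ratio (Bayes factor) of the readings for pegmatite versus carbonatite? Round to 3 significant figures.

Joint likelihood of the reading pattern under each hypothesis (using 1 − P(present | H) for each absent reading):
  pegmatite: 0.82 × (1 − 0.84) × 0.75 = 0.0984
  carbonatite: 0.65 × (1 − 0.57) × 0.23 = 0.064285
Bayes factor = 0.0984 / 0.064285 ≈ 1.53

1.53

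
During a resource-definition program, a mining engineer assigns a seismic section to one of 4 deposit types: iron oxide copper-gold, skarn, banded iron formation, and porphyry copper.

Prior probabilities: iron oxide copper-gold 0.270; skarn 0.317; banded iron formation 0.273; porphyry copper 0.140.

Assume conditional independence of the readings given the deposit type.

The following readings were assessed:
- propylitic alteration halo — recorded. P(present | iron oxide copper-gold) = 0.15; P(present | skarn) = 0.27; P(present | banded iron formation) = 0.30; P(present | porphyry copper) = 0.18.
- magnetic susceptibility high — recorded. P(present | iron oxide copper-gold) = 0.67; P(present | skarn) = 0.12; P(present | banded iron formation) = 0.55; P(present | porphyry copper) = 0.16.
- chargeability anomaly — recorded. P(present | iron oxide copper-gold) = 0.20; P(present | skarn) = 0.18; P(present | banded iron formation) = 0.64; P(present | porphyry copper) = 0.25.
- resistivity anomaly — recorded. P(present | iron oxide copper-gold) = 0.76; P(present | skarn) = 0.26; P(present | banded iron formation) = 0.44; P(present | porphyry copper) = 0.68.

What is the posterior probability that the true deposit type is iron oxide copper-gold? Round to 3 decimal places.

0.229

For each hypothesis, the unnormalized posterior weight is prior × product of the reading likelihoods:
  iron oxide copper-gold: 0.270 × 0.15 × 0.67 × 0.20 × 0.76 = 0.0041245
  skarn: 0.317 × 0.27 × 0.12 × 0.18 × 0.26 = 0.00048067
  banded iron formation: 0.273 × 0.30 × 0.55 × 0.64 × 0.44 = 0.012685
  porphyry copper: 0.140 × 0.18 × 0.16 × 0.25 × 0.68 = 0.00068544
Marginal likelihood of the evidence = 0.017975.
P(iron oxide copper-gold | evidence) = 0.0041245 / 0.017975 ≈ 0.229.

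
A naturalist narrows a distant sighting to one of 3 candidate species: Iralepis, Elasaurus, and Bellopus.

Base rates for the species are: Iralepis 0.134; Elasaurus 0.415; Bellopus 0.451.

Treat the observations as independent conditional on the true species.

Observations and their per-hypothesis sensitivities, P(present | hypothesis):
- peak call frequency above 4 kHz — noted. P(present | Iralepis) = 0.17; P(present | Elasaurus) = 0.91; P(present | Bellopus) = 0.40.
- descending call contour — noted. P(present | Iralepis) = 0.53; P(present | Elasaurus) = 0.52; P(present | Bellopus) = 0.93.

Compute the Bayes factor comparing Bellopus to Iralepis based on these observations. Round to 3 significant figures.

4.13

Joint likelihood of the evidence pattern under each hypothesis:
  Bellopus: 0.40 × 0.93 = 0.372
  Iralepis: 0.17 × 0.53 = 0.0901
Bayes factor = 0.372 / 0.0901 ≈ 4.13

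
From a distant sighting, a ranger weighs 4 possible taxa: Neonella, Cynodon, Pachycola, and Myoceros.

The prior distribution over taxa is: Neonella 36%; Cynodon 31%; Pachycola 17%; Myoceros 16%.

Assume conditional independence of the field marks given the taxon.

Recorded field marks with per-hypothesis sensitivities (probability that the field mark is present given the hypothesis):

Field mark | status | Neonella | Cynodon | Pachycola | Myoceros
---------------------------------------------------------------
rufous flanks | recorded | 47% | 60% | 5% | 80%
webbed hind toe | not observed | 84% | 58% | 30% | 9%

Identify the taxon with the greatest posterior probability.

For each hypothesis, the unnormalized posterior weight is prior × product of the field mark likelihoods (using 1 − P(present | H) for each absent field mark):
  Neonella: 0.36 × 0.47 × (1 − 0.84) = 0.027072
  Cynodon: 0.31 × 0.60 × (1 − 0.58) = 0.07812
  Pachycola: 0.17 × 0.05 × (1 − 0.30) = 0.00595
  Myoceros: 0.16 × 0.80 × (1 − 0.09) = 0.11648
Normalizing constant Z = 0.027072 + 0.07812 + 0.00595 + 0.11648 = 0.22762.
P(Neonella | evidence) ≈ 0.027072 / 0.22762 ≈ 0.119
P(Cynodon | evidence) ≈ 0.07812 / 0.22762 ≈ 0.343
P(Pachycola | evidence) ≈ 0.00595 / 0.22762 ≈ 0.026
P(Myoceros | evidence) ≈ 0.11648 / 0.22762 ≈ 0.512
The largest is 0.512, so Myoceros is most probable.

Myoceros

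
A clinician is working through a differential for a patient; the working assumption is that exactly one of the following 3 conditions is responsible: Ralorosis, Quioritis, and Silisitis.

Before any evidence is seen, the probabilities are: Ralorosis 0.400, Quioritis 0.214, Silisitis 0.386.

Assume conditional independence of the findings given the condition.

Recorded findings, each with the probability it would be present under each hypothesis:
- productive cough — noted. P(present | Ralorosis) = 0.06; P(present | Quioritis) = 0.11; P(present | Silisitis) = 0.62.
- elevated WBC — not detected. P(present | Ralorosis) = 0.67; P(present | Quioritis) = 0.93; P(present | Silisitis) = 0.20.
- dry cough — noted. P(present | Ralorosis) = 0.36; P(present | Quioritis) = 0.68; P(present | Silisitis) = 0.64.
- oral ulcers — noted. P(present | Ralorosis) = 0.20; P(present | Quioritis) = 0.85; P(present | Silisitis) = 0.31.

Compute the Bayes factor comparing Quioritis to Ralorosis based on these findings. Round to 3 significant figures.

The Bayes factor is the ratio of the joint likelihoods of the evidence pattern under the two hypotheses (using 1 − P(present | H) for each absent finding).
  Quioritis: 0.11 × (1 − 0.93) × 0.68 × 0.85 = 0.0044506
  Ralorosis: 0.06 × (1 − 0.67) × 0.36 × 0.20 = 0.0014256
Bayes factor = 0.0044506 / 0.0014256 ≈ 3.12

3.12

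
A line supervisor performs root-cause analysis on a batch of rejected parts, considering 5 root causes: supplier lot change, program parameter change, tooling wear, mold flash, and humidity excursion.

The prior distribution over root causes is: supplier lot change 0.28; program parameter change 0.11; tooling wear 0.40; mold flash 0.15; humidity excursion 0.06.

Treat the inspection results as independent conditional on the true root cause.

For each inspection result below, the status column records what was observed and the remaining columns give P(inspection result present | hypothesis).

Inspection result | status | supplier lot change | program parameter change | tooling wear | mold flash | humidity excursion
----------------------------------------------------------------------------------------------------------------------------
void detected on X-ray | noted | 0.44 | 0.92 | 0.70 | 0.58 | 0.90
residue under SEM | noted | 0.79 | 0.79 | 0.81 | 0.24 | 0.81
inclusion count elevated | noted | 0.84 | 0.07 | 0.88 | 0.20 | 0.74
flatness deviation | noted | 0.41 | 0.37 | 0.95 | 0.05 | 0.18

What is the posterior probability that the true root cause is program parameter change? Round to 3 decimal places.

0.009

For each hypothesis, the unnormalized posterior weight is prior × product of the inspection result likelihoods:
  supplier lot change: 0.28 × 0.44 × 0.79 × 0.84 × 0.41 = 0.03352
  program parameter change: 0.11 × 0.92 × 0.79 × 0.07 × 0.37 = 0.0020707
  tooling wear: 0.40 × 0.70 × 0.81 × 0.88 × 0.95 = 0.1896
  mold flash: 0.15 × 0.58 × 0.24 × 0.20 × 0.05 = 0.0002088
  humidity excursion: 0.06 × 0.90 × 0.81 × 0.74 × 0.18 = 0.0058262
Normalizing constant Z = 0.03352 + 0.0020707 + 0.1896 + 0.0002088 + 0.0058262 = 0.23123.
P(program parameter change | evidence) = 0.0020707 / 0.23123 ≈ 0.009.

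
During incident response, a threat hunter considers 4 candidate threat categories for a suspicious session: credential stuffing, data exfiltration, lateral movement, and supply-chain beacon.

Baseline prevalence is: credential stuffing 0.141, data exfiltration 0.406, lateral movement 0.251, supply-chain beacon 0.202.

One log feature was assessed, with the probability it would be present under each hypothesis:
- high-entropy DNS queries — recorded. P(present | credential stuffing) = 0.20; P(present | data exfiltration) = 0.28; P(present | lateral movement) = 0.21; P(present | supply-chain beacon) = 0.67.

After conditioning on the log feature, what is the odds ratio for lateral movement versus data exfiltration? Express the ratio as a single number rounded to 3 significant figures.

Unnormalized posterior weight (prior times the log feature likelihood) for each of the two hypotheses:
  lateral movement: 0.251 × 0.21 = 0.05271
  data exfiltration: 0.406 × 0.28 = 0.11368
Posterior odds = 0.05271 / 0.11368 ≈ 0.464.

0.464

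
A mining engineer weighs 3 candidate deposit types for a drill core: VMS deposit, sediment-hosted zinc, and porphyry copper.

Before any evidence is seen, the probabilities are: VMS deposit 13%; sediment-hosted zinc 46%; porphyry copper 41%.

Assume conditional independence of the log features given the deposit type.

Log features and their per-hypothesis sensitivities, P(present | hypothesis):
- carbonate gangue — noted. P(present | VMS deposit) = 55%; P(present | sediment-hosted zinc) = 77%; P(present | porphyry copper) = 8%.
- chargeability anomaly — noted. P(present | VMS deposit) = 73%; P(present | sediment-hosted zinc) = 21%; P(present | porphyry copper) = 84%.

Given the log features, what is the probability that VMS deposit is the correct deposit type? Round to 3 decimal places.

0.339

Multiply each prior by the joint likelihood of the log feature pattern:
  VMS deposit: 0.13 × 0.55 × 0.73 = 0.052195
  sediment-hosted zinc: 0.46 × 0.77 × 0.21 = 0.074382
  porphyry copper: 0.41 × 0.08 × 0.84 = 0.027552
The unnormalized weights sum to 0.15413.
P(VMS deposit | evidence) = 0.052195 / 0.15413 ≈ 0.339.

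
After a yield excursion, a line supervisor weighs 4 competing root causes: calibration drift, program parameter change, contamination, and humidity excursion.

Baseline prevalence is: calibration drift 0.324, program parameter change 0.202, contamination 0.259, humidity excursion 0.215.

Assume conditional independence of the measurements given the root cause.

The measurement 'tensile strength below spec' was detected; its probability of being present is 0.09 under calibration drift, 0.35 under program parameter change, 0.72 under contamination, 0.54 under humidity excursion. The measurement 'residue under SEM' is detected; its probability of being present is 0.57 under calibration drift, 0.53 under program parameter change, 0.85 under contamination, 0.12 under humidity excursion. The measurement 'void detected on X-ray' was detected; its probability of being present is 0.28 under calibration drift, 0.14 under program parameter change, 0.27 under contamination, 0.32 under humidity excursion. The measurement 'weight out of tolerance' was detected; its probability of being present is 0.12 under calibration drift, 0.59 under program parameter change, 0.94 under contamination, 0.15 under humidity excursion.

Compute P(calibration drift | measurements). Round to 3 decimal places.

Multiply each prior by the joint likelihood of the measurement pattern:
  calibration drift: 0.324 × 0.09 × 0.57 × 0.28 × 0.12 = 0.00055847
  program parameter change: 0.202 × 0.35 × 0.53 × 0.14 × 0.59 = 0.0030951
  contamination: 0.259 × 0.72 × 0.85 × 0.27 × 0.94 = 0.040229
  humidity excursion: 0.215 × 0.54 × 0.12 × 0.32 × 0.15 = 0.00066874
Marginal likelihood of the evidence = 0.044552.
P(calibration drift | evidence) = 0.00055847 / 0.044552 ≈ 0.013.

0.013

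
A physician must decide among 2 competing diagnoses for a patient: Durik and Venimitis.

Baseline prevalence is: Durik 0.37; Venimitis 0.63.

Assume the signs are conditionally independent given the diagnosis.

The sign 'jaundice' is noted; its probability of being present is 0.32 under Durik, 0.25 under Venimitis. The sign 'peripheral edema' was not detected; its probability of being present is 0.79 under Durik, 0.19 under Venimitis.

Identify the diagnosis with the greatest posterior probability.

Venimitis

By Bayes' rule with conditional independence, the unnormalized weight for each hypothesis is prior × ∏ likelihoods (using 1 − P(present | H) for each absent sign):
  Durik: 0.37 × 0.32 × (1 − 0.79) = 0.024864
  Venimitis: 0.63 × 0.25 × (1 − 0.19) = 0.12758
The unnormalized weights sum to 0.15244.
P(Durik | evidence) ≈ 0.024864 / 0.15244 ≈ 0.163
P(Venimitis | evidence) ≈ 0.12758 / 0.15244 ≈ 0.837
The largest is 0.837, so Venimitis is most probable.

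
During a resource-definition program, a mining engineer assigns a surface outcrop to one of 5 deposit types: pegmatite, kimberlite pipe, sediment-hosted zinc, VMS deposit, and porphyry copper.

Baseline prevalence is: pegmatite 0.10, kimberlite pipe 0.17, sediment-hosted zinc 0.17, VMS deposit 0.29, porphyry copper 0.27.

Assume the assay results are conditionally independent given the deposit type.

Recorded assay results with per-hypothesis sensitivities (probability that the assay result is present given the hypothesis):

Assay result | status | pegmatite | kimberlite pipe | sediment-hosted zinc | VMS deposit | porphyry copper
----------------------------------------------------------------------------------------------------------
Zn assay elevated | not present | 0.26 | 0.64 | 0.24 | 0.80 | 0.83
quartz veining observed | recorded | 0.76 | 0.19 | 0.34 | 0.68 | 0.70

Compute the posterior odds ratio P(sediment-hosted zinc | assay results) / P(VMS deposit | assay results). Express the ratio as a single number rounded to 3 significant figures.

1.11

Posterior odds equal prior odds times the likelihood ratio; only the two competing hypotheses matter (using 1 − P(present | H) for each absent assay result).
  sediment-hosted zinc: 0.17 × (1 − 0.24) × 0.34 = 0.043928
  VMS deposit: 0.29 × (1 − 0.80) × 0.68 = 0.03944
Odds(sediment-hosted zinc : VMS deposit) = 0.043928 / 0.03944 ≈ 1.11.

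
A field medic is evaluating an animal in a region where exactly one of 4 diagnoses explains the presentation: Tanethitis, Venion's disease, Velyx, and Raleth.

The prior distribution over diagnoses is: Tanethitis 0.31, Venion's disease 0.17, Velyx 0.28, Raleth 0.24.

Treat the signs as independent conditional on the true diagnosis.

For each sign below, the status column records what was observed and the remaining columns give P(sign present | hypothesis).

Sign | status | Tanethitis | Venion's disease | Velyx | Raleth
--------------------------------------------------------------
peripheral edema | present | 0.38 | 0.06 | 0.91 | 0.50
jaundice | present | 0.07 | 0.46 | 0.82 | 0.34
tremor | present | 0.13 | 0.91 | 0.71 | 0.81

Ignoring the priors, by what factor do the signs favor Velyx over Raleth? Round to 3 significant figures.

3.85

Take the product of per-sign likelihoods under each hypothesis, then divide.
  Velyx: 0.91 × 0.82 × 0.71 = 0.5298
  Raleth: 0.50 × 0.34 × 0.81 = 0.1377
Bayes factor = 0.5298 / 0.1377 ≈ 3.85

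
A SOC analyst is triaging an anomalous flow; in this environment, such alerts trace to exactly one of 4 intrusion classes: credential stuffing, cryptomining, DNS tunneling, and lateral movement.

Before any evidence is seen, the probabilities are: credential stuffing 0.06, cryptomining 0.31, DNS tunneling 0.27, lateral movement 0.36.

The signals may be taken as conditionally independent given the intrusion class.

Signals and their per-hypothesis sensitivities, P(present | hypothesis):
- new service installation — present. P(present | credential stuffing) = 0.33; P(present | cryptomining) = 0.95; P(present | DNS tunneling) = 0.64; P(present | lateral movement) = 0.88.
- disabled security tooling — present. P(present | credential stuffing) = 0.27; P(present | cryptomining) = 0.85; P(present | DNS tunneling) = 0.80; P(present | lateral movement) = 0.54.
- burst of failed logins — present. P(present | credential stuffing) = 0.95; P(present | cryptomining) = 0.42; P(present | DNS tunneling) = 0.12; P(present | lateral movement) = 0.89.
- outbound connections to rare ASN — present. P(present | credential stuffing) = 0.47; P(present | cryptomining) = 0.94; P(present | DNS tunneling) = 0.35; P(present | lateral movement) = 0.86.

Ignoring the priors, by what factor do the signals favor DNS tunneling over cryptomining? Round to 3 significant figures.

Take the product of per-signal likelihoods under each hypothesis, then divide.
  DNS tunneling: 0.64 × 0.80 × 0.12 × 0.35 = 0.021504
  cryptomining: 0.95 × 0.85 × 0.42 × 0.94 = 0.3188
Bayes factor = 0.021504 / 0.3188 ≈ 0.0675

0.0675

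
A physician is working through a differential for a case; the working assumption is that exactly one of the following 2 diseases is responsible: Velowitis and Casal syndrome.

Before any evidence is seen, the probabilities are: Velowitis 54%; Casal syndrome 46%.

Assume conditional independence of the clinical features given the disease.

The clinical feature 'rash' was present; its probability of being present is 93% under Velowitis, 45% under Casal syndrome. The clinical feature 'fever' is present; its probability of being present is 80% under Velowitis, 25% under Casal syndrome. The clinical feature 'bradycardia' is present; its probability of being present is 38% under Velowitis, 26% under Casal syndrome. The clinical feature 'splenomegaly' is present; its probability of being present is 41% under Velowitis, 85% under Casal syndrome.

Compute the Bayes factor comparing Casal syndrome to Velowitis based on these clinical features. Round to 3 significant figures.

Take the product of per-clinical feature likelihoods under each hypothesis, then divide.
  Casal syndrome: 0.45 × 0.25 × 0.26 × 0.85 = 0.024862
  Velowitis: 0.93 × 0.80 × 0.38 × 0.41 = 0.11592
Bayes factor = 0.024862 / 0.11592 ≈ 0.214

0.214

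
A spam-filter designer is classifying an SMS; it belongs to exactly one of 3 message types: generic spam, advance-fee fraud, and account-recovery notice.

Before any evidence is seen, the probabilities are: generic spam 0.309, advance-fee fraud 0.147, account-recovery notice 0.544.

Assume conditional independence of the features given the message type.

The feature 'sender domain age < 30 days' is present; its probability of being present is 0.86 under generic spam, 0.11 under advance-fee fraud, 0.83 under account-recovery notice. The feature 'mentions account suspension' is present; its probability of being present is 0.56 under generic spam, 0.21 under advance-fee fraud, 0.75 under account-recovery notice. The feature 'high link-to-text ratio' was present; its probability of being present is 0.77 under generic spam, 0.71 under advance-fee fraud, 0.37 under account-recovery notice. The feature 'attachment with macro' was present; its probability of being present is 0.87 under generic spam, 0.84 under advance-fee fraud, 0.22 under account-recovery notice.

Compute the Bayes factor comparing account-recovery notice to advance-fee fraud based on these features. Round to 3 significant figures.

Joint likelihood of the feature pattern under each hypothesis:
  account-recovery notice: 0.83 × 0.75 × 0.37 × 0.22 = 0.050671
  advance-fee fraud: 0.11 × 0.21 × 0.71 × 0.84 = 0.013777
Bayes factor = 0.050671 / 0.013777 ≈ 3.68

3.68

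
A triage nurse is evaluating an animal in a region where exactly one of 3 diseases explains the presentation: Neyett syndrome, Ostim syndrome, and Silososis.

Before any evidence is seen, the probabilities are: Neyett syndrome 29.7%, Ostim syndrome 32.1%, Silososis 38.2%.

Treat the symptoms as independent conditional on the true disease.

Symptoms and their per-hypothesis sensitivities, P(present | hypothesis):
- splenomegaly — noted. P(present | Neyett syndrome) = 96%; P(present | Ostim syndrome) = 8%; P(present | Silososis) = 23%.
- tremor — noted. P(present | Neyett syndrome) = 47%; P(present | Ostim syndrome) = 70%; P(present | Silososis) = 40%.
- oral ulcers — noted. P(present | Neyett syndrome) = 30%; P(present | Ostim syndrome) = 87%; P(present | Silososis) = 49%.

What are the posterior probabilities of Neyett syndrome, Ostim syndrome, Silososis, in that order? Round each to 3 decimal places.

For each hypothesis, the unnormalized posterior weight is prior × product of the symptom likelihoods:
  Neyett syndrome: 0.297 × 0.96 × 0.47 × 0.30 = 0.040202
  Ostim syndrome: 0.321 × 0.08 × 0.70 × 0.87 = 0.015639
  Silososis: 0.382 × 0.23 × 0.40 × 0.49 = 0.017221
Marginal likelihood of the evidence = 0.073062.
P(Neyett syndrome | evidence) = 0.040202 / 0.073062 ≈ 0.550
P(Ostim syndrome | evidence) = 0.015639 / 0.073062 ≈ 0.214
P(Silososis | evidence) = 0.017221 / 0.073062 ≈ 0.236

0.550, 0.214, 0.236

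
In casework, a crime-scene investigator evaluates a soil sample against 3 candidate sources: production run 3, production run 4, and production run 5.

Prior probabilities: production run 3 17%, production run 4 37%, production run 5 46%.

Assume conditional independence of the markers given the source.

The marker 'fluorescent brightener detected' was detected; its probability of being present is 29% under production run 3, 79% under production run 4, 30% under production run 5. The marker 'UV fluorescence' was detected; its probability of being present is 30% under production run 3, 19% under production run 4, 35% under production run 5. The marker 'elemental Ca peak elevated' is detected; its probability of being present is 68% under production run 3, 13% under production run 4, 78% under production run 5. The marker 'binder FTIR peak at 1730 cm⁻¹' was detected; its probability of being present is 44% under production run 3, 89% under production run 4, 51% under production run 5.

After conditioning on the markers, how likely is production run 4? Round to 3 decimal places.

Multiply each prior by the joint likelihood of the marker pattern:
  production run 3: 0.17 × 0.29 × 0.30 × 0.68 × 0.44 = 0.0044252
  production run 4: 0.37 × 0.79 × 0.19 × 0.13 × 0.89 = 0.0064256
  production run 5: 0.46 × 0.30 × 0.35 × 0.78 × 0.51 = 0.019214
Normalizing constant Z = 0.0044252 + 0.0064256 + 0.019214 = 0.030065.
P(production run 4 | evidence) = 0.0064256 / 0.030065 ≈ 0.214.

0.214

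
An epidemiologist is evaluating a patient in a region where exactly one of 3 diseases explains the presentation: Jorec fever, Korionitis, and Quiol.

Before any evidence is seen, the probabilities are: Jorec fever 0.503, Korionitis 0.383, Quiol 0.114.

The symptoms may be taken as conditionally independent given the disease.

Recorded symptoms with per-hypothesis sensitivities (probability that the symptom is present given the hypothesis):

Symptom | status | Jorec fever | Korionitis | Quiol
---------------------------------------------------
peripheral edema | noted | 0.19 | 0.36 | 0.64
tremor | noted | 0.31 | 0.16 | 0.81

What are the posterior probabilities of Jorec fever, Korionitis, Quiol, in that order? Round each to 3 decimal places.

By Bayes' rule with conditional independence, the unnormalized weight for each hypothesis is prior × ∏ likelihoods:
  Jorec fever: 0.503 × 0.19 × 0.31 = 0.029627
  Korionitis: 0.383 × 0.36 × 0.16 = 0.022061
  Quiol: 0.114 × 0.64 × 0.81 = 0.059098
The unnormalized weights sum to 0.11079.
P(Jorec fever | evidence) = 0.029627 / 0.11079 ≈ 0.267
P(Korionitis | evidence) = 0.022061 / 0.11079 ≈ 0.199
P(Quiol | evidence) = 0.059098 / 0.11079 ≈ 0.533

0.267, 0.199, 0.533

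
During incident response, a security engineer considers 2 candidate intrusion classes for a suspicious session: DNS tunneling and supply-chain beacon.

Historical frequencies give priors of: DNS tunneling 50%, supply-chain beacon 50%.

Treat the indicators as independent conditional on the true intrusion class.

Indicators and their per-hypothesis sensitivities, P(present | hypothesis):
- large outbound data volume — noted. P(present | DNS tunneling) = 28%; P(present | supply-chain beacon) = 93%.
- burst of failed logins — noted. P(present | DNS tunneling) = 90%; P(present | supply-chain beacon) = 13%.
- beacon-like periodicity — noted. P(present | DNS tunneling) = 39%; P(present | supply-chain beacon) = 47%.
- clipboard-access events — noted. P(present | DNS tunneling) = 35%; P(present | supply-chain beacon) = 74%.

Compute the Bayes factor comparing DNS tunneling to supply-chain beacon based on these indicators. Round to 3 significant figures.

The Bayes factor is the ratio of the joint likelihoods of the indicator pattern under the two hypotheses.
  DNS tunneling: 0.28 × 0.90 × 0.39 × 0.35 = 0.034398
  supply-chain beacon: 0.93 × 0.13 × 0.47 × 0.74 = 0.042049
Bayes factor = 0.034398 / 0.042049 ≈ 0.818

0.818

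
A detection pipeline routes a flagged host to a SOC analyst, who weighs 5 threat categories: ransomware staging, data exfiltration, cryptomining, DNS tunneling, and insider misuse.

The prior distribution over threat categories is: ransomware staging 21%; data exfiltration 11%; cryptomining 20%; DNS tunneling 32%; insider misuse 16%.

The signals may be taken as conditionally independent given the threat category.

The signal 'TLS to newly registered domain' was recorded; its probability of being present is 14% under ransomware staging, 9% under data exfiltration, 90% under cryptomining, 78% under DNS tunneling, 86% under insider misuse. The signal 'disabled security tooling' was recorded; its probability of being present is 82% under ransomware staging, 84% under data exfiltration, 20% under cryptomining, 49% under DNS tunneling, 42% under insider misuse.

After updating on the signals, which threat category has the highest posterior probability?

Multiply each prior by the joint likelihood of the signal pattern:
  ransomware staging: 0.21 × 0.14 × 0.82 = 0.024108
  data exfiltration: 0.11 × 0.09 × 0.84 = 0.008316
  cryptomining: 0.20 × 0.90 × 0.20 = 0.036
  DNS tunneling: 0.32 × 0.78 × 0.49 = 0.1223
  insider misuse: 0.16 × 0.86 × 0.42 = 0.057792
Normalizing constant Z = 0.024108 + 0.008316 + 0.036 + 0.1223 + 0.057792 = 0.24852.
P(ransomware staging | evidence) ≈ 0.024108 / 0.24852 ≈ 0.097
P(data exfiltration | evidence) ≈ 0.008316 / 0.24852 ≈ 0.033
P(cryptomining | evidence) ≈ 0.036 / 0.24852 ≈ 0.145
P(DNS tunneling | evidence) ≈ 0.1223 / 0.24852 ≈ 0.492
P(insider misuse | evidence) ≈ 0.057792 / 0.24852 ≈ 0.233
The largest is 0.492, so DNS tunneling is most probable.

DNS tunneling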